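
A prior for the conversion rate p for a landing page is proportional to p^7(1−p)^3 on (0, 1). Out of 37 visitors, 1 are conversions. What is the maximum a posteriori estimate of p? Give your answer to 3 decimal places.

p̂_MAP = 0.170

The prior density ∝ p^7(1−p)^3 is the kernel of Beta(8, 4).
Data: 1 success in 37 trials. The binomial likelihood contributes p(1−p)^36, so the posterior is Beta(8+1, 4+36) = Beta(9, 40).
For Beta(a, b) with a, b > 1 the mode is (a−1)/(a+b−2) = 8/47 ≈ 0.170.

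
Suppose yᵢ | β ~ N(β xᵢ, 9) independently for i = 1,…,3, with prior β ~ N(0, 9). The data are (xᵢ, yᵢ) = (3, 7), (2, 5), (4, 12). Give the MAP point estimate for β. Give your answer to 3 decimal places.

log p(β | y) = −Σ(yᵢ − βxᵢ)²/(2·9) − β²/(2·9) + const.
Setting the derivative to zero: Σxᵢ(yᵢ − βxᵢ)/9 − β/9 = 0, so β = Σxᵢyᵢ / (Σxᵢ² + σ²/τ²).
Σxᵢyᵢ = 3·7 + 2·5 + 4·12 = 79; Σxᵢ² = 29; σ²/τ² = 1.
β̂_MAP = 79 / (29 + 1) = 79/30 ≈ 2.633.

β̂_MAP = 2.633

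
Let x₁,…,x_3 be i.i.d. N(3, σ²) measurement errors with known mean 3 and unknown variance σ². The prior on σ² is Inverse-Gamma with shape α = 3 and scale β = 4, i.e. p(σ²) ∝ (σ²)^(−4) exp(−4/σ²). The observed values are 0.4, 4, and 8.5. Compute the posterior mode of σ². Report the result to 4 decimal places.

σ̂²_MAP = 4.1827

Sum of squared deviations about the known mean: SS = (0.4−3)² + (4−3)² + (8.5−3)² = 38.01.
The Normal likelihood contributes (σ²)^(−n/2) exp(−SS/(2σ²)), so the posterior is Inverse-Gamma(α + n/2, β + SS/2) = Inverse-Gamma(4.5, 23.005).
The mode of Inverse-Gamma(a, b) is b/(a+1) = 23.005/5.5 ≈ 4.1827.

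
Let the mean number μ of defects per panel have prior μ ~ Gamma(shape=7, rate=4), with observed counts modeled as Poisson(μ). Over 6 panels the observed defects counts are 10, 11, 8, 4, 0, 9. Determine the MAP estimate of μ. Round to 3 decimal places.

Σxᵢ = 10+11+8+4+0+9 = 42, with n = 6.
Posterior ∝ μ^6e^(−4μ) · μ^42e^(−6μ) = μ^48e^(−10μ), i.e. Gamma(shape=49, rate=10).
The mode of a Gamma(a, b) with a ≥ 1 (shape–rate) is (a−1)/b = 48/10 ≈ 4.800.

μ̂_MAP = 4.800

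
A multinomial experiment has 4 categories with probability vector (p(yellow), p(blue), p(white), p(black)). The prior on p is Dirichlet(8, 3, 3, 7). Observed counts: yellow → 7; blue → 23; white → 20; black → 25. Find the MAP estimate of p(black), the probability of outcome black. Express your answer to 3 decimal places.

The posterior is Dirichlet(αᵢ + nᵢ) = Dirichlet(15, 26, 23, 32).
For a Dirichlet(a₁,…,a_K) with all aᵢ > 1, the mode has j-th component (aⱼ − 1)/(Σaᵢ − K).
Here Σaᵢ = 96 and K = 4, so p(black) = (32 − 1)/(96 − 4) = 31/92 ≈ 0.337.

MAP estimate of p(black) = 0.337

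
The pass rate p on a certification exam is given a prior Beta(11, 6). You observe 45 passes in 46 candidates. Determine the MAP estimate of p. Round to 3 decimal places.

Prior: Beta(11, 6).
Data: 45 successes in 46 trials. The binomial likelihood contributes p^45(1−p)^1, so the posterior is Beta(11+45, 6+1) = Beta(56, 7).
For Beta(a, b) with a, b > 1 the mode is (a−1)/(a+b−2) = 55/61 ≈ 0.902.

p̂_MAP = 0.902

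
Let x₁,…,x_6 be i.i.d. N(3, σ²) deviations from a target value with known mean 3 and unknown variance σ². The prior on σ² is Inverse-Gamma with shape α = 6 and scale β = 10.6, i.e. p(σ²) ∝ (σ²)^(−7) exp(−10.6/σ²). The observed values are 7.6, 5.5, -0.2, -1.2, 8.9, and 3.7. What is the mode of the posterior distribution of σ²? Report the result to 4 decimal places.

σ̂²_MAP = 5.5895

Sum of squared deviations about the known mean: SS = (7.6−3)² + (5.5−3)² + (-0.2−3)² + (-1.2−3)² + (8.9−3)² + (3.7−3)² = 90.59.
The Normal likelihood contributes (σ²)^(−n/2) exp(−SS/(2σ²)), so the posterior is Inverse-Gamma(α + n/2, β + SS/2) = Inverse-Gamma(9, 55.895).
The mode of Inverse-Gamma(a, b) is b/(a+1) = 55.895/10 ≈ 5.5895.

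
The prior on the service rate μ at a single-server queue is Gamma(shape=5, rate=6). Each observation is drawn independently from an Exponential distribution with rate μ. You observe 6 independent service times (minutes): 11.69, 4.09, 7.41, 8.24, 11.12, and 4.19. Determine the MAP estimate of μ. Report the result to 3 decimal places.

The Exponential(rate=μ) likelihood is ∝ μ^n e^(−μΣtᵢ). Here n = 6 and Σtᵢ = 11.69 + 4.09 + 7.41 + 8.24 + 11.12 + 4.19 = 46.74.
Posterior ∝ μ^4e^(−6μ) · μ^6e^(−46.74μ) = μ^10e^(−52.74μ), i.e. Gamma(11, 52.74).
Mode = (a−1)/b = 10/52.74 ≈ 0.190.

μ̂_MAP = 0.190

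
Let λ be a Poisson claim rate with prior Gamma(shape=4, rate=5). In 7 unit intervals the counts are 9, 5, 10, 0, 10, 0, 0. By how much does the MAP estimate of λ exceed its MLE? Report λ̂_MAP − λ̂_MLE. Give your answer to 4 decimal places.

Σxᵢ = 34. Posterior is Gamma(38, 12); MAP = (38−1)/12 = 37/12 ≈ 3.08333.
MLE = x̄ = 34/7 ≈ 4.85714.
Difference = 37/12 − 34/7 = -149/84 ≈ -1.7738.

MAP − MLE = -1.7738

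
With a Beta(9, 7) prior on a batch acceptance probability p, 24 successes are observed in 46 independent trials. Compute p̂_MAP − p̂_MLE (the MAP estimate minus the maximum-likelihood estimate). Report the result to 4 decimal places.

MAP − MLE = 0.0116

Posterior is Beta(33, 29); MAP = (33−1)/(62−2) = 32/60 ≈ 0.53333.
MLE ignores the prior: p̂_MLE = k/n = 24/46 ≈ 0.52174.
Difference = 32/60 − 24/46 = 4/345 ≈ 0.0116.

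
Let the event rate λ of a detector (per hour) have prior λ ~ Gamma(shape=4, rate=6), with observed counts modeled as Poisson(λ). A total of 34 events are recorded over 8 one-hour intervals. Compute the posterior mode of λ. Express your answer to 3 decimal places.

λ̂_MAP = 2.643

Σxᵢ = 34, n = 8.
Posterior ∝ λ^3e^(−6λ) · λ^34e^(−8λ) = λ^37e^(−14λ), i.e. Gamma(shape=38, rate=14).
The mode of a Gamma(a, b) with a ≥ 1 (shape–rate) is (a−1)/b = 37/14 ≈ 2.643.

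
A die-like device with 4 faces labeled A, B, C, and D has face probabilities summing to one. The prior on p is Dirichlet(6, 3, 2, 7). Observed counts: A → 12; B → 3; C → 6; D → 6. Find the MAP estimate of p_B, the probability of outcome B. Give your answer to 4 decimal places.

MAP estimate of p_B = 0.1220

The posterior is Dirichlet(αᵢ + nᵢ) = Dirichlet(18, 6, 8, 13).
For a Dirichlet(a₁,…,a_K) with all aᵢ > 1, the mode has j-th component (aⱼ − 1)/(Σaᵢ − K).
Here Σaᵢ = 45 and K = 4, so p_B = (6 − 1)/(45 − 4) = 5/41 ≈ 0.1220.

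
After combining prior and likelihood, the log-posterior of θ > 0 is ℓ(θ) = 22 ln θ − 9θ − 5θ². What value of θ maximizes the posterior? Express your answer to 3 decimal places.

θ̂_MAP = 1.100

ℓ'(θ) = 22/θ − 9 − 10θ. Setting this to zero and multiplying by θ: 10θ² + 9θ − 22 = 0.
θ = (−9 + √(9² + 4·10·22)) / (2·10) = (−9 + √961) / 20 = (−9 + 31)/20 = 11/10.
ℓ''(θ) = −22/θ² − 10 < 0, confirming a maximum.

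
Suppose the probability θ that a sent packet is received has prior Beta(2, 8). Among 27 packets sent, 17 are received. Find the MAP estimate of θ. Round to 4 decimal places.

Prior: Beta(2, 8).
Data: 17 successes in 27 trials. The binomial likelihood contributes θ^17(1−θ)^10, so the posterior is Beta(2+17, 8+10) = Beta(19, 18).
For Beta(a, b) with a, b > 1 the mode is (a−1)/(a+b−2) = 18/35 ≈ 0.5143.

θ̂_MAP = 0.5143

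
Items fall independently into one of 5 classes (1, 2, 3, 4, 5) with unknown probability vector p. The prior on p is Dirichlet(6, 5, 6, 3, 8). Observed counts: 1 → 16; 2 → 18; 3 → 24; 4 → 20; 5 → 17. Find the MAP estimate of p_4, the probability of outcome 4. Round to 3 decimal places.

MAP estimate: 0.186

The posterior is Dirichlet(αᵢ + nᵢ) = Dirichlet(22, 23, 30, 23, 25).
For a Dirichlet(a₁,…,a_K) with all aᵢ > 1, the mode has j-th component (aⱼ − 1)/(Σaᵢ − K).
Here Σaᵢ = 123 and K = 5, so p_4 = (23 − 1)/(123 − 5) = 22/118 ≈ 0.186.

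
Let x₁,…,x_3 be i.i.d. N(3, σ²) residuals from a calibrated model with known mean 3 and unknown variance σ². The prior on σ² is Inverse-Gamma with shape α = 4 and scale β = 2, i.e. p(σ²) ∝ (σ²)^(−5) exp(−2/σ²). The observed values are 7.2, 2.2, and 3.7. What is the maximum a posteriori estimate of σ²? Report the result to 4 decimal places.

σ̂²_MAP = 1.7515

Sum of squared deviations about the known mean: SS = (7.2−3)² + (2.2−3)² + (3.7−3)² = 18.77.
The Normal likelihood contributes (σ²)^(−n/2) exp(−SS/(2σ²)), so the posterior is Inverse-Gamma(α + n/2, β + SS/2) = Inverse-Gamma(5.5, 11.385).
The mode of Inverse-Gamma(a, b) is b/(a+1) = 11.385/6.5 ≈ 1.7515.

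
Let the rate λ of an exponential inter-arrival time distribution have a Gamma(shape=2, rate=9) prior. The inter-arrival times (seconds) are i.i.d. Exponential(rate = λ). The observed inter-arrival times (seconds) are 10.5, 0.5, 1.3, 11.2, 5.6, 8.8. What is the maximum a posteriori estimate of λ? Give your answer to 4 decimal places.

The Exponential(rate=λ) likelihood is ∝ λ^n e^(−λΣtᵢ). Here n = 6 and Σtᵢ = 10.5 + 0.5 + 1.3 + 11.2 + 5.6 + 8.8 = 37.9.
Posterior ∝ λe^(−9λ) · λ^6e^(−37.9λ) = λ^7e^(−46.9λ), i.e. Gamma(8, 46.9).
Mode = (a−1)/b = 7/46.9 ≈ 0.1493.

λ̂_MAP = 0.1493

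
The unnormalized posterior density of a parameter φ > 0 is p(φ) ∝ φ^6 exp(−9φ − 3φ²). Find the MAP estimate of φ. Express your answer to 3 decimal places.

ℓ'(φ) = 6/φ − 9 − 6φ. Setting this to zero and multiplying by φ: 6φ² + 9φ − 6 = 0.
φ = (−9 + √(9² + 4·6·6)) / (2·6) = (−9 + √225) / 12 = (−9 + 15)/12 = 1/2.
ℓ''(φ) = −6/φ² − 6 < 0, confirming a maximum.

φ̂_MAP = 0.500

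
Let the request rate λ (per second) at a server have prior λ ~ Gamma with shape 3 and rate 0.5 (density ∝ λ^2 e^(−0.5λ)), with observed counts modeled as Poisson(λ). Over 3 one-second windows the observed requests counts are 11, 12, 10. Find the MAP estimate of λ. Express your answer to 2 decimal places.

Σxᵢ = 11+12+10 = 33, with n = 3.
Posterior ∝ λ^2e^(−0.5λ) · λ^33e^(−3λ) = λ^35e^(−3.5λ), i.e. Gamma(shape=36, rate=3.5).
The mode of a Gamma(a, b) with a ≥ 1 (shape–rate) is (a−1)/b = 35/3.5 ≈ 10.00.

λ̂_MAP = 10.00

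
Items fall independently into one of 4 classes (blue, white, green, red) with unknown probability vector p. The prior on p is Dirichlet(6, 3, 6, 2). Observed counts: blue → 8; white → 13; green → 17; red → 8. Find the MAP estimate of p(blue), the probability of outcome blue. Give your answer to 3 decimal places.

The posterior is Dirichlet(αᵢ + nᵢ) = Dirichlet(14, 16, 23, 10).
For a Dirichlet(a₁,…,a_K) with all aᵢ > 1, the mode has j-th component (aⱼ − 1)/(Σaᵢ − K).
Here Σaᵢ = 63 and K = 4, so p(blue) = (14 − 1)/(63 − 4) = 13/59 ≈ 0.220.

MAP estimate of p(blue) = 0.220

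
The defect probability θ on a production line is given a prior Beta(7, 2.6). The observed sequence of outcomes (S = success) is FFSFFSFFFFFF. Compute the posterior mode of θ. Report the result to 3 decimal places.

θ̂_MAP = 0.408

Prior: Beta(7, 2.6).
Data: 2 successes in 12 trials (from the sequence). The binomial likelihood contributes θ^2(1−θ)^10, so the posterior is Beta(7+2, 2.6+10) = Beta(9, 12.6).
For Beta(a, b) with a, b > 1 the mode is (a−1)/(a+b−2) = 8/19.6 ≈ 0.408.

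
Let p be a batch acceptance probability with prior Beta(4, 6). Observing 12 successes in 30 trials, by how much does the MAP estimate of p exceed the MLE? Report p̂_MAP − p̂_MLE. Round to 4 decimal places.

MAP − MLE = -0.0053

Posterior is Beta(16, 24); MAP = (16−1)/(40−2) = 15/38 ≈ 0.39474.
MLE ignores the prior: p̂_MLE = k/n = 12/30 ≈ 0.40000.
Difference = 15/38 − 12/30 = -1/190 ≈ -0.0053.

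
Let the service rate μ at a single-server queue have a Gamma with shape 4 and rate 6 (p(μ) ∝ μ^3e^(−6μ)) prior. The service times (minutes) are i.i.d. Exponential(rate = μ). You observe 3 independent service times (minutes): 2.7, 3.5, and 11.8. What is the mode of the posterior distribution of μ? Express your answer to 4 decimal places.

The Exponential(rate=μ) likelihood is ∝ μ^n e^(−μΣtᵢ). Here n = 3 and Σtᵢ = 2.7 + 3.5 + 11.8 = 18.
Posterior ∝ μ^3e^(−6μ) · μ^3e^(−18μ) = μ^6e^(−24μ), i.e. Gamma(7, 24).
Mode = (a−1)/b = 6/24 ≈ 0.2500.

μ̂_MAP = 0.2500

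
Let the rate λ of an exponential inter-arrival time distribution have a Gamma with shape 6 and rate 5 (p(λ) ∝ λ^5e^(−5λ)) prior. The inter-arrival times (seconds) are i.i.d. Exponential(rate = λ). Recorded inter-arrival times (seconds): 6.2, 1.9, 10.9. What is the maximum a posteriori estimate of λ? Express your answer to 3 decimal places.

λ̂_MAP = 0.333

The Exponential(rate=λ) likelihood is ∝ λ^n e^(−λΣtᵢ). Here n = 3 and Σtᵢ = 6.2 + 1.9 + 10.9 = 19.
Posterior ∝ λ^5e^(−5λ) · λ^3e^(−19λ) = λ^8e^(−24λ), i.e. Gamma(9, 24).
Mode = (a−1)/b = 8/24 ≈ 0.333.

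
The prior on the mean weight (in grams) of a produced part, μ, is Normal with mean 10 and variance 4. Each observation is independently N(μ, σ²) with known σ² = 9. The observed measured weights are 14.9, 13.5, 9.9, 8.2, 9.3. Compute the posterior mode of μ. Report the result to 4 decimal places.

n = 5; x̄ = (14.9 + 13.5 + 9.9 + 8.2 + 9.3)/5 = 55.8/5 = 11.16.
For a Normal prior and Normal likelihood with known variance, the posterior is Normal; its mode equals its mean, the precision-weighted average.
Prior precision 1/σ₀² = 1/4 = 0.25; data precision n/σ² = 5/9.
μ̂ = (0.25·10 + (5/9)·11.16) / (0.25 + 5/9) = 8.7/(29/36) = 10.8000.

μ̂_MAP = 10.8000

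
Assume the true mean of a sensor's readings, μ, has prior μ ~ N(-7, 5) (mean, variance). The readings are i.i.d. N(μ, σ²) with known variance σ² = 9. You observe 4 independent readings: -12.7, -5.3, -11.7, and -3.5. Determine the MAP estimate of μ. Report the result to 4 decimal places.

n = 4; x̄ = ((-12.7) + (-5.3) + (-11.7) + (-3.5))/4 = -33.2/4 = -8.3.
For a Normal prior and Normal likelihood with known variance, the posterior is Normal; its mode equals its mean, the precision-weighted average.
Prior precision 1/σ₀² = 1/5 = 0.2; data precision n/σ² = 4/9.
μ̂ = (0.2·(-7) + (4/9)·(-8.3)) / (0.2 + 4/9) = (-229/45)/(29/45) = -229/29 ≈ -7.8966.

μ̂_MAP = -7.8966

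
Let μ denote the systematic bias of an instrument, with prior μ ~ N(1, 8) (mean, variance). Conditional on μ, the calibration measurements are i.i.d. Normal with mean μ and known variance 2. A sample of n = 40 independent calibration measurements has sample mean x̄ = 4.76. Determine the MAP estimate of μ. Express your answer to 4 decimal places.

n = 40, x̄ = 4.76.
For a Normal prior and Normal likelihood with known variance, the posterior is Normal; its mode equals its mean, the precision-weighted average.
Prior precision 1/σ₀² = 1/8 = 0.125; data precision n/σ² = 40/2 = 20.
μ̂ = (0.125·1 + 20·4.76) / (0.125 + 20) = 95.325/20.125 = 3813/805 ≈ 4.7366.

μ̂_MAP = 4.7366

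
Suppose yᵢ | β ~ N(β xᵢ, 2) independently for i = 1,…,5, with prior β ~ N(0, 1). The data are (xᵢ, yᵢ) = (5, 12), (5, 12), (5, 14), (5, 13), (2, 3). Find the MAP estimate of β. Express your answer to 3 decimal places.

β̂_MAP = 2.462

log p(β | y) = −Σ(yᵢ − βxᵢ)²/(2·2) − β²/(2·1) + const.
Setting the derivative to zero: Σxᵢ(yᵢ − βxᵢ)/2 − β/1 = 0, so β = Σxᵢyᵢ / (Σxᵢ² + σ²/τ²).
Σxᵢyᵢ = 5·12 + 5·12 + 5·14 + 5·13 + 2·3 = 261; Σxᵢ² = 104; σ²/τ² = 2.
β̂_MAP = 261 / (104 + 2) = 261/106 ≈ 2.462.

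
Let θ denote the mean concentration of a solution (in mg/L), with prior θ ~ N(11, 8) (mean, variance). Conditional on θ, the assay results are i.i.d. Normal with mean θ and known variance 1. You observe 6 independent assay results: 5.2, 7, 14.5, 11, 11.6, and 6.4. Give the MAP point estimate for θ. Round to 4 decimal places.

n = 6; x̄ = (5.2 + 7 + 14.5 + 11 + 11.6 + 6.4)/6 = 55.7/6 = 557/60 ≈ 9.2833.
For a Normal prior and Normal likelihood with known variance, the posterior is Normal; its mode equals its mean, the precision-weighted average.
Prior precision 1/σ₀² = 1/8 = 0.125; data precision n/σ² = 6/1 = 6.
θ̂ = (0.125·11 + 6·(557/60)) / (0.125 + 6) = 57.075/6.125 = 2283/245 ≈ 9.3184.

θ̂_MAP = 9.3184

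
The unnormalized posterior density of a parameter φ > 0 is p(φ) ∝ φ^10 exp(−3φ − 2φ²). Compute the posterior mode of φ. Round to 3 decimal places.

φ̂_MAP = 1.250

ℓ'(φ) = 10/φ − 3 − 4φ. Setting this to zero and multiplying by φ: 4φ² + 3φ − 10 = 0.
φ = (−3 + √(3² + 4·4·10)) / (2·4) = (−3 + √169) / 8 = (−3 + 13)/8 = 5/4.
ℓ''(φ) = −10/φ² − 4 < 0, confirming a maximum.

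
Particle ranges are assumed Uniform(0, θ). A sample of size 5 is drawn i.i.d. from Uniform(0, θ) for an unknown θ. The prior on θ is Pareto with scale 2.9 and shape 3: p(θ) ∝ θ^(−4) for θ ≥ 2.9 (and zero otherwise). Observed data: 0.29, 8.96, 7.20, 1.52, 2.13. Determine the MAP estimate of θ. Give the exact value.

The Uniform(0, θ) likelihood is θ^(−n) for θ ≥ max(xᵢ), zero otherwise. Here max(xᵢ) = 8.96.
Posterior ∝ θ^(−4) · θ^(−5) = θ^(−9) on θ ≥ max(2.9, 8.96) = 8.96.
This density is strictly decreasing in θ, so the posterior mode lies at the lower boundary of the support.

θ̂_MAP = 8.96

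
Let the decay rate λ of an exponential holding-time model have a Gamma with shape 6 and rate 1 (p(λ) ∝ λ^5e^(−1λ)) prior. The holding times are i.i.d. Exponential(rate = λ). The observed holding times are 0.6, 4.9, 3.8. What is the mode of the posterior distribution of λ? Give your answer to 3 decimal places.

The Exponential(rate=λ) likelihood is ∝ λ^n e^(−λΣtᵢ). Here n = 3 and Σtᵢ = 0.6 + 4.9 + 3.8 = 9.3.
Posterior ∝ λ^5e^(−1λ) · λ^3e^(−9.3λ) = λ^8e^(−10.3λ), i.e. Gamma(9, 10.3).
Mode = (a−1)/b = 8/10.3 ≈ 0.777.

λ̂_MAP = 0.777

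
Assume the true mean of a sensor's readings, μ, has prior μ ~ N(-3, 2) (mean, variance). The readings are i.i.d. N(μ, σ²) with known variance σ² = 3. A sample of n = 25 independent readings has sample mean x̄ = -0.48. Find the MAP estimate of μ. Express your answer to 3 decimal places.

n = 25, x̄ = -0.48.
For a Normal prior and Normal likelihood with known variance, the posterior is Normal; its mode equals its mean, the precision-weighted average.
Prior precision 1/σ₀² = 1/2 = 0.5; data precision n/σ² = 25/3.
μ̂ = (0.5·(-3) + (25/3)·(-0.48)) / (0.5 + 25/3) = (-5.5)/(53/6) = -33/53 ≈ -0.623.

μ̂_MAP = -0.623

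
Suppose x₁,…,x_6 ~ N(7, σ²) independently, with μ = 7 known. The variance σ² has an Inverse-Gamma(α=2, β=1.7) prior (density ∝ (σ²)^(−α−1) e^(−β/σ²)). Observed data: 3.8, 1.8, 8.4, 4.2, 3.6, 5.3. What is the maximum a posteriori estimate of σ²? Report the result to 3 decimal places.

σ̂²_MAP = 5.411

Sum of squared deviations about the known mean: SS = (3.8−7)² + (1.8−7)² + (8.4−7)² + (4.2−7)² + (3.6−7)² + (5.3−7)² = 61.53.
The Normal likelihood contributes (σ²)^(−n/2) exp(−SS/(2σ²)), so the posterior is Inverse-Gamma(α + n/2, β + SS/2) = Inverse-Gamma(5, 32.465).
The mode of Inverse-Gamma(a, b) is b/(a+1) = 32.465/6 ≈ 5.411.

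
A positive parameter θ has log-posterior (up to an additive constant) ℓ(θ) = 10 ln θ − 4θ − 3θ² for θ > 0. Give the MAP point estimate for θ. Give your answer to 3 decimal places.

ℓ'(θ) = 10/θ − 4 − 6θ. Setting this to zero and multiplying by θ: 6θ² + 4θ − 10 = 0.
θ = (−4 + √(4² + 4·6·10)) / (2·6) = (−4 + √256) / 12 = (−4 + 16)/12 = 1.
ℓ''(θ) = −10/θ² − 6 < 0, confirming a maximum.

θ̂_MAP = 1.000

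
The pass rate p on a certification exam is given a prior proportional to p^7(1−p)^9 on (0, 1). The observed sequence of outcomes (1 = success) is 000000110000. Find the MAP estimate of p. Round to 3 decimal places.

p̂_MAP = 0.321

The prior density ∝ p^7(1−p)^9 is the kernel of Beta(8, 10).
Data: 2 successes in 12 trials (from the sequence). The binomial likelihood contributes p^2(1−p)^10, so the posterior is Beta(8+2, 10+10) = Beta(10, 20).
For Beta(a, b) with a, b > 1 the mode is (a−1)/(a+b−2) = 9/28 ≈ 0.321.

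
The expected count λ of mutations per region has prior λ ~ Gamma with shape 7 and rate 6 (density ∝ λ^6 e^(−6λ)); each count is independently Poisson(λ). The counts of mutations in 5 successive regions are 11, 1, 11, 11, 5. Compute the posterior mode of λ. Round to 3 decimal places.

λ̂_MAP = 4.091

Σxᵢ = 11+1+11+11+5 = 39, with n = 5.
Posterior ∝ λ^6e^(−6λ) · λ^39e^(−5λ) = λ^45e^(−11λ), i.e. Gamma(shape=46, rate=11).
The mode of a Gamma(a, b) with a ≥ 1 (shape–rate) is (a−1)/b = 45/11 ≈ 4.091.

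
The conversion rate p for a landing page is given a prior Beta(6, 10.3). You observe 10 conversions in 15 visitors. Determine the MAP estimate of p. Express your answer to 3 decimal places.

p̂_MAP = 0.512

Prior: Beta(6, 10.3).
Data: 10 successes in 15 trials. The binomial likelihood contributes p^10(1−p)^5, so the posterior is Beta(6+10, 10.3+5) = Beta(16, 15.3).
For Beta(a, b) with a, b > 1 the mode is (a−1)/(a+b−2) = 15/29.3 ≈ 0.512.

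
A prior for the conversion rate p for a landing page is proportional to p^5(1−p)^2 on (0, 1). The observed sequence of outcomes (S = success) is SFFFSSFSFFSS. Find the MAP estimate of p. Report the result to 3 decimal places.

p̂_MAP = 0.579

The prior density ∝ p^5(1−p)^2 is the kernel of Beta(6, 3).
Data: 6 successes in 12 trials (from the sequence). The binomial likelihood contributes p^6(1−p)^6, so the posterior is Beta(6+6, 3+6) = Beta(12, 9).
For Beta(a, b) with a, b > 1 the mode is (a−1)/(a+b−2) = 11/19 ≈ 0.579.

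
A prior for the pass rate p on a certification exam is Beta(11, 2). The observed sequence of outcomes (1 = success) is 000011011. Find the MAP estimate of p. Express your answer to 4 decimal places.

Prior: Beta(11, 2).
Data: 4 successes in 9 trials (from the sequence). The binomial likelihood contributes p^4(1−p)^5, so the posterior is Beta(11+4, 2+5) = Beta(15, 7).
For Beta(a, b) with a, b > 1 the mode is (a−1)/(a+b−2) = 14/20 ≈ 0.7000.

p̂_MAP = 0.7000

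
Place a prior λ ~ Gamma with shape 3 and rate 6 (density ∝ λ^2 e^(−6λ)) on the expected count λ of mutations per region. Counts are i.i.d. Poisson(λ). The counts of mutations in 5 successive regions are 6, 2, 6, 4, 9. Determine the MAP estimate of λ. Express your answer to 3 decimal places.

λ̂_MAP = 2.636

Σxᵢ = 6+2+6+4+9 = 27, with n = 5.
Posterior ∝ λ^2e^(−6λ) · λ^27e^(−5λ) = λ^29e^(−11λ), i.e. Gamma(shape=30, rate=11).
The mode of a Gamma(a, b) with a ≥ 1 (shape–rate) is (a−1)/b = 29/11 ≈ 2.636.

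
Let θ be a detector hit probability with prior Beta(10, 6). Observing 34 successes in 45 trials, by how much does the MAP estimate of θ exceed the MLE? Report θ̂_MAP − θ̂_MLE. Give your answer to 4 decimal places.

Posterior is Beta(44, 17); MAP = (44−1)/(61−2) = 43/59 ≈ 0.72881.
MLE ignores the prior: θ̂_MLE = k/n = 34/45 ≈ 0.75556.
Difference = 43/59 − 34/45 = -71/2655 ≈ -0.0267.

MAP − MLE = -0.0267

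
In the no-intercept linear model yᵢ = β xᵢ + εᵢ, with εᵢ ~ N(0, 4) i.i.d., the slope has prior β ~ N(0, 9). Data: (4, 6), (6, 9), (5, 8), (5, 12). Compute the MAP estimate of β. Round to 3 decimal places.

β̂_MAP = 1.738

log p(β | y) = −Σ(yᵢ − βxᵢ)²/(2·4) − β²/(2·9) + const.
Setting the derivative to zero: Σxᵢ(yᵢ − βxᵢ)/4 − β/9 = 0, so β = Σxᵢyᵢ / (Σxᵢ² + σ²/τ²).
Σxᵢyᵢ = 4·6 + 6·9 + 5·8 + 5·12 = 178; Σxᵢ² = 102; σ²/τ² = 4/9.
β̂_MAP = 178 / (102 + 4/9) = 178/(922/9) = 801/461 ≈ 1.738.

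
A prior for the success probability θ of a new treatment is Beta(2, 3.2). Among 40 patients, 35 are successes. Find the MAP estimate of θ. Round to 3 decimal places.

θ̂_MAP = 0.833

Prior: Beta(2, 3.2).
Data: 35 successes in 40 trials. The binomial likelihood contributes θ^35(1−θ)^5, so the posterior is Beta(2+35, 3.2+5) = Beta(37, 8.2).
For Beta(a, b) with a, b > 1 the mode is (a−1)/(a+b−2) = 36/43.2 ≈ 0.833.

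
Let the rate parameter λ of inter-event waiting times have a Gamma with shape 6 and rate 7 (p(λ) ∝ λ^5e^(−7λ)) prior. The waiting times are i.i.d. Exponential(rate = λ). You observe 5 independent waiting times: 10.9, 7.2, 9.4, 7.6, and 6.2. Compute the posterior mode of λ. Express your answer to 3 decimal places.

λ̂_MAP = 0.207

The Exponential(rate=λ) likelihood is ∝ λ^n e^(−λΣtᵢ). Here n = 5 and Σtᵢ = 10.9 + 7.2 + 9.4 + 7.6 + 6.2 = 41.3.
Posterior ∝ λ^5e^(−7λ) · λ^5e^(−41.3λ) = λ^10e^(−48.3λ), i.e. Gamma(11, 48.3).
Mode = (a−1)/b = 10/48.3 ≈ 0.207.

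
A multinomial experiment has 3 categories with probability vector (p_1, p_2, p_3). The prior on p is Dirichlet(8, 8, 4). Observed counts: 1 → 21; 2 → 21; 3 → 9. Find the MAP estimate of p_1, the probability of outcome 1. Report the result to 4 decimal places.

The posterior is Dirichlet(αᵢ + nᵢ) = Dirichlet(29, 29, 13).
For a Dirichlet(a₁,…,a_K) with all aᵢ > 1, the mode has j-th component (aⱼ − 1)/(Σaᵢ − K).
Here Σaᵢ = 71 and K = 3, so p_1 = (29 − 1)/(71 − 3) = 28/68 ≈ 0.4118.

MAP estimate: 0.4118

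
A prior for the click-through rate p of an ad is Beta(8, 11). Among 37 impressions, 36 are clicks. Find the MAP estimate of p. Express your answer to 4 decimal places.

Prior: Beta(8, 11).
Data: 36 successes in 37 trials. The binomial likelihood contributes p^36(1−p)^1, so the posterior is Beta(8+36, 11+1) = Beta(44, 12).
For Beta(a, b) with a, b > 1 the mode is (a−1)/(a+b−2) = 43/54 ≈ 0.7963.

p̂_MAP = 0.7963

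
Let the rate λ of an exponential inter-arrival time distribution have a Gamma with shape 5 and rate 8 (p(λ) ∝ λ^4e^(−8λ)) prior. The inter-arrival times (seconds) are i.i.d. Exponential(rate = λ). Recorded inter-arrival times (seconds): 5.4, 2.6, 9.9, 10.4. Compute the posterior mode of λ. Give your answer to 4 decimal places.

λ̂_MAP = 0.2204

The Exponential(rate=λ) likelihood is ∝ λ^n e^(−λΣtᵢ). Here n = 4 and Σtᵢ = 5.4 + 2.6 + 9.9 + 10.4 = 28.3.
Posterior ∝ λ^4e^(−8λ) · λ^4e^(−28.3λ) = λ^8e^(−36.3λ), i.e. Gamma(9, 36.3).
Mode = (a−1)/b = 8/36.3 ≈ 0.2204.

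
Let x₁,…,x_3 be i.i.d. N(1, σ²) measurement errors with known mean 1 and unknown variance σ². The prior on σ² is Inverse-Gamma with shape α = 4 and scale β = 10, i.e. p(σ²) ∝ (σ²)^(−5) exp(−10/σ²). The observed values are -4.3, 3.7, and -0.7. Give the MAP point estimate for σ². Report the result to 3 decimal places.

σ̂²_MAP = 4.482

Sum of squared deviations about the known mean: SS = (-4.3−1)² + (3.7−1)² + (-0.7−1)² = 38.27.
The Normal likelihood contributes (σ²)^(−n/2) exp(−SS/(2σ²)), so the posterior is Inverse-Gamma(α + n/2, β + SS/2) = Inverse-Gamma(5.5, 29.135).
The mode of Inverse-Gamma(a, b) is b/(a+1) = 29.135/6.5 ≈ 4.482.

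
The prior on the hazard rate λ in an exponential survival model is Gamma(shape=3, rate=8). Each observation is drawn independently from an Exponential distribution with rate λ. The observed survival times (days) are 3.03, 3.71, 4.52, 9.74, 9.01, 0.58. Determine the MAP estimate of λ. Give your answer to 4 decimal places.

The Exponential(rate=λ) likelihood is ∝ λ^n e^(−λΣtᵢ). Here n = 6 and Σtᵢ = 3.03 + 3.71 + 4.52 + 9.74 + 9.01 + 0.58 = 30.59.
Posterior ∝ λ^2e^(−8λ) · λ^6e^(−30.59λ) = λ^8e^(−38.59λ), i.e. Gamma(9, 38.59).
Mode = (a−1)/b = 8/38.59 ≈ 0.2073.

λ̂_MAP = 0.2073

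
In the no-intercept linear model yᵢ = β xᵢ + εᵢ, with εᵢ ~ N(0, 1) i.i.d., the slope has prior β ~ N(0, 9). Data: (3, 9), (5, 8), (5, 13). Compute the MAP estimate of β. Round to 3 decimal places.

log p(β | y) = −Σ(yᵢ − βxᵢ)²/(2·1) − β²/(2·9) + const.
Setting the derivative to zero: Σxᵢ(yᵢ − βxᵢ)/1 − β/9 = 0, so β = Σxᵢyᵢ / (Σxᵢ² + σ²/τ²).
Σxᵢyᵢ = 3·9 + 5·8 + 5·13 = 132; Σxᵢ² = 59; σ²/τ² = 1/9.
β̂_MAP = 132 / (59 + 1/9) = 132/(532/9) = 297/133 ≈ 2.233.

β̂_MAP = 2.233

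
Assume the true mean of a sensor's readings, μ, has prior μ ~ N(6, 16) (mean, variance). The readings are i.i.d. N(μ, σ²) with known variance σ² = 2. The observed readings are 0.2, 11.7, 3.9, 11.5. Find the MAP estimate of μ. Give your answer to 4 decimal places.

n = 4; x̄ = (0.2 + 11.7 + 3.9 + 11.5)/4 = 27.3/4 = 6.825.
For a Normal prior and Normal likelihood with known variance, the posterior is Normal; its mode equals its mean, the precision-weighted average.
Prior precision 1/σ₀² = 1/16 = 0.0625; data precision n/σ² = 4/2 = 2.
μ̂ = (0.0625·6 + 2·6.825) / (0.0625 + 2) = 14.025/2.0625 = 6.8000.

μ̂_MAP = 6.8000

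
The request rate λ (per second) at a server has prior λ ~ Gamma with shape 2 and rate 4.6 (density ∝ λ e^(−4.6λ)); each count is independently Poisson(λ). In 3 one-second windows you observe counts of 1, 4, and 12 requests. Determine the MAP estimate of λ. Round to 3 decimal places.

λ̂_MAP = 2.368

Σxᵢ = 1+4+12 = 17, with n = 3.
Posterior ∝ λe^(−4.6λ) · λ^17e^(−3λ) = λ^18e^(−7.6λ), i.e. Gamma(shape=19, rate=7.6).
The mode of a Gamma(a, b) with a ≥ 1 (shape–rate) is (a−1)/b = 18/7.6 ≈ 2.368.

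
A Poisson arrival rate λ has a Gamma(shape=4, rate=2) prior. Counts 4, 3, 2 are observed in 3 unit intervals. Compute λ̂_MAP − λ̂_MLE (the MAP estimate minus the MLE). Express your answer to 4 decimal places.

MAP − MLE = -0.6000

Σxᵢ = 9. Posterior is Gamma(13, 5); MAP = (13−1)/5 = 12/5 ≈ 2.40000.
MLE = x̄ = 9/3 ≈ 3.00000.
Difference = 12/5 − 9/3 = -3/5 ≈ -0.6000.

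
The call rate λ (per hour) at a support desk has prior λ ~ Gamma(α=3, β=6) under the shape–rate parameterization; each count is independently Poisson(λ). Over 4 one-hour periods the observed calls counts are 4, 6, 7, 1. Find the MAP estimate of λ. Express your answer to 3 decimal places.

λ̂_MAP = 2.000

Σxᵢ = 4+6+7+1 = 18, with n = 4.
Posterior ∝ λ^2e^(−6λ) · λ^18e^(−4λ) = λ^20e^(−10λ), i.e. Gamma(shape=21, rate=10).
The mode of a Gamma(a, b) with a ≥ 1 (shape–rate) is (a−1)/b = 20/10 ≈ 2.000.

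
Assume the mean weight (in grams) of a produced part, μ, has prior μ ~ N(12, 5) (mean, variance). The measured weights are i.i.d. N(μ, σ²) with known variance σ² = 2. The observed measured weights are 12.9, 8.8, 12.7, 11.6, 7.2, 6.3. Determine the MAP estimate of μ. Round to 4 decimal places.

n = 6; x̄ = (12.9 + 8.8 + 12.7 + 11.6 + 7.2 + 6.3)/6 = 59.5/6 = 119/12 ≈ 9.9167.
For a Normal prior and Normal likelihood with known variance, the posterior is Normal; its mode equals its mean, the precision-weighted average.
Prior precision 1/σ₀² = 1/5 = 0.2; data precision n/σ² = 6/2 = 3.
μ̂ = (0.2·12 + 3·(119/12)) / (0.2 + 3) = 32.15/3.2 = 10.046875 ≈ 10.0469.

μ̂_MAP = 10.0469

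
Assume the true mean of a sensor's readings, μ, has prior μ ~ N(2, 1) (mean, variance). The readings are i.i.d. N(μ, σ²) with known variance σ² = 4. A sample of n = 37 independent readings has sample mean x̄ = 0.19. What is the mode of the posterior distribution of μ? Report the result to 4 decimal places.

μ̂_MAP = 0.3666

n = 37, x̄ = 0.19.
For a Normal prior and Normal likelihood with known variance, the posterior is Normal; its mode equals its mean, the precision-weighted average.
Prior precision 1/σ₀² = 1/1 = 1; data precision n/σ² = 37/4 = 9.25.
μ̂ = (1·2 + 9.25·0.19) / (1 + 9.25) = 3.7575/10.25 = 1503/4100 ≈ 0.3666.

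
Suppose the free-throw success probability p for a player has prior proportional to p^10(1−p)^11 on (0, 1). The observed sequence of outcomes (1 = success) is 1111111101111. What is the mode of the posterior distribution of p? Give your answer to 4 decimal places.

p̂_MAP = 0.6471

The prior density ∝ p^10(1−p)^11 is the kernel of Beta(11, 12).
Data: 12 successes in 13 trials (from the sequence). The binomial likelihood contributes p^12(1−p)^1, so the posterior is Beta(11+12, 12+1) = Beta(23, 13).
For Beta(a, b) with a, b > 1 the mode is (a−1)/(a+b−2) = 22/34 ≈ 0.6471.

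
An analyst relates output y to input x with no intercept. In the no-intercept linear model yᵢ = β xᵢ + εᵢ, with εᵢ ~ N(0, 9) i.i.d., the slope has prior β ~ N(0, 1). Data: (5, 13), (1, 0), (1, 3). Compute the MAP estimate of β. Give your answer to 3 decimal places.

log p(β | y) = −Σ(yᵢ − βxᵢ)²/(2·9) − β²/(2·1) + const.
Setting the derivative to zero: Σxᵢ(yᵢ − βxᵢ)/9 − β/1 = 0, so β = Σxᵢyᵢ / (Σxᵢ² + σ²/τ²).
Σxᵢyᵢ = 5·13 + 1·0 + 1·3 = 68; Σxᵢ² = 27; σ²/τ² = 9.
β̂_MAP = 68 / (27 + 9) = 68/36 ≈ 1.889.

β̂_MAP = 1.889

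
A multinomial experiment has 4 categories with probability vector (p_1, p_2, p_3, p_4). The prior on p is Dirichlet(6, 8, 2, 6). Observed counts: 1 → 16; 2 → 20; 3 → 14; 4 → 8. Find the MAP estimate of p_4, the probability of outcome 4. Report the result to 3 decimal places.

MAP estimate: 0.171

The posterior is Dirichlet(αᵢ + nᵢ) = Dirichlet(22, 28, 16, 14).
For a Dirichlet(a₁,…,a_K) with all aᵢ > 1, the mode has j-th component (aⱼ − 1)/(Σaᵢ − K).
Here Σaᵢ = 80 and K = 4, so p_4 = (14 − 1)/(80 − 4) = 13/76 ≈ 0.171.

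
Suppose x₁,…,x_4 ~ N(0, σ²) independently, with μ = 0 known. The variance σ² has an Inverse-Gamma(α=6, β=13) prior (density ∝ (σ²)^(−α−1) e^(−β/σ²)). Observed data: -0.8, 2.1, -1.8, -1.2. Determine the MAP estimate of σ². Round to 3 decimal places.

Sum of squared deviations about the known mean: SS = (-0.8−0)² + (2.1−0)² + (-1.8−0)² + (-1.2−0)² = 9.73.
The Normal likelihood contributes (σ²)^(−n/2) exp(−SS/(2σ²)), so the posterior is Inverse-Gamma(α + n/2, β + SS/2) = Inverse-Gamma(8, 17.865).
The mode of Inverse-Gamma(a, b) is b/(a+1) = 17.865/9 ≈ 1.985.

σ̂²_MAP = 1.985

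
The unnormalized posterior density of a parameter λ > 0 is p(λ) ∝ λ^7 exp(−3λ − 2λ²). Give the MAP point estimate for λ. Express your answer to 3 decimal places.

ℓ'(λ) = 7/λ − 3 − 4λ. Setting this to zero and multiplying by λ: 4λ² + 3λ − 7 = 0.
λ = (−3 + √(3² + 4·4·7)) / (2·4) = (−3 + √121) / 8 = (−3 + 11)/8 = 1.
ℓ''(λ) = −7/λ² − 4 < 0, confirming a maximum.

λ̂_MAP = 1.000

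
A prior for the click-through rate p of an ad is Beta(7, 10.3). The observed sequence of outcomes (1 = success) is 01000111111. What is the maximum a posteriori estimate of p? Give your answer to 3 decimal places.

Prior: Beta(7, 10.3).
Data: 7 successes in 11 trials (from the sequence). The binomial likelihood contributes p^7(1−p)^4, so the posterior is Beta(7+7, 10.3+4) = Beta(14, 14.3).
For Beta(a, b) with a, b > 1 the mode is (a−1)/(a+b−2) = 13/26.3 ≈ 0.494.

p̂_MAP = 0.494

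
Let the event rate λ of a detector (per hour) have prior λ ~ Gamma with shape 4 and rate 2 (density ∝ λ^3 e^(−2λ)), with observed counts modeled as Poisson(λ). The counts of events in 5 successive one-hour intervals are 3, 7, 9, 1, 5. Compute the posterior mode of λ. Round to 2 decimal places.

λ̂_MAP = 4.00

Σxᵢ = 3+7+9+1+5 = 25, with n = 5.
Posterior ∝ λ^3e^(−2λ) · λ^25e^(−5λ) = λ^28e^(−7λ), i.e. Gamma(shape=29, rate=7).
The mode of a Gamma(a, b) with a ≥ 1 (shape–rate) is (a−1)/b = 28/7 ≈ 4.00.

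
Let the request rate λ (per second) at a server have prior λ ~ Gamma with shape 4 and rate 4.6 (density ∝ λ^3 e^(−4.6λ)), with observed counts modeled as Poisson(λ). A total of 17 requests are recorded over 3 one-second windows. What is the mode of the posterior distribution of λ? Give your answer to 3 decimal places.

Σxᵢ = 17, n = 3.
Posterior ∝ λ^3e^(−4.6λ) · λ^17e^(−3λ) = λ^20e^(−7.6λ), i.e. Gamma(shape=21, rate=7.6).
The mode of a Gamma(a, b) with a ≥ 1 (shape–rate) is (a−1)/b = 20/7.6 ≈ 2.632.

λ̂_MAP = 2.632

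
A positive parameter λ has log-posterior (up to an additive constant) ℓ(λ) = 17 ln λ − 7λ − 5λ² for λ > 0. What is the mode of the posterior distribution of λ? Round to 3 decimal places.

ℓ'(λ) = 17/λ − 7 − 10λ. Setting this to zero and multiplying by λ: 10λ² + 7λ − 17 = 0.
λ = (−7 + √(7² + 4·10·17)) / (2·10) = (−7 + √729) / 20 = (−7 + 27)/20 = 1.
ℓ''(λ) = −17/λ² − 10 < 0, confirming a maximum.

λ̂_MAP = 1.000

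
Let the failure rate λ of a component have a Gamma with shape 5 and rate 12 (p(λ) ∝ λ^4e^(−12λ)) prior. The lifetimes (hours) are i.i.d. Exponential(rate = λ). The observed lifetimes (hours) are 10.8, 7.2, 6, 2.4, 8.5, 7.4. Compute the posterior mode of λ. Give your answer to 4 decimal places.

λ̂_MAP = 0.1842

The Exponential(rate=λ) likelihood is ∝ λ^n e^(−λΣtᵢ). Here n = 6 and Σtᵢ = 10.8 + 7.2 + 6 + 2.4 + 8.5 + 7.4 = 42.3.
Posterior ∝ λ^4e^(−12λ) · λ^6e^(−42.3λ) = λ^10e^(−54.3λ), i.e. Gamma(11, 54.3).
Mode = (a−1)/b = 10/54.3 ≈ 0.1842.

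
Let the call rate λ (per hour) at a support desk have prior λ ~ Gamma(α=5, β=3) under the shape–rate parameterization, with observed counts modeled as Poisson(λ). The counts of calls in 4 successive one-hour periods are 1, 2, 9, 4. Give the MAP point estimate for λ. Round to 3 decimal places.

λ̂_MAP = 2.857

Σxᵢ = 1+2+9+4 = 16, with n = 4.
Posterior ∝ λ^4e^(−3λ) · λ^16e^(−4λ) = λ^20e^(−7λ), i.e. Gamma(shape=21, rate=7).
The mode of a Gamma(a, b) with a ≥ 1 (shape–rate) is (a−1)/b = 20/7 ≈ 2.857.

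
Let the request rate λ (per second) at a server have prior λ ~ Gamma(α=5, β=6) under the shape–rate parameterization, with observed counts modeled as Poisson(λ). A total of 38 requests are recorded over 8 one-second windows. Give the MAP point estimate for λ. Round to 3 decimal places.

λ̂_MAP = 3.000

Σxᵢ = 38, n = 8.
Posterior ∝ λ^4e^(−6λ) · λ^38e^(−8λ) = λ^42e^(−14λ), i.e. Gamma(shape=43, rate=14).
The mode of a Gamma(a, b) with a ≥ 1 (shape–rate) is (a−1)/b = 42/14 ≈ 3.000.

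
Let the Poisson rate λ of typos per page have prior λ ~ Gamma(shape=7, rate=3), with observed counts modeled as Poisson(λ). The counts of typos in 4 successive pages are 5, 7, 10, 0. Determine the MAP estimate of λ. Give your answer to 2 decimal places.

λ̂_MAP = 4.00

Σxᵢ = 5+7+10+0 = 22, with n = 4.
Posterior ∝ λ^6e^(−3λ) · λ^22e^(−4λ) = λ^28e^(−7λ), i.e. Gamma(shape=29, rate=7).
The mode of a Gamma(a, b) with a ≥ 1 (shape–rate) is (a−1)/b = 28/7 ≈ 4.00.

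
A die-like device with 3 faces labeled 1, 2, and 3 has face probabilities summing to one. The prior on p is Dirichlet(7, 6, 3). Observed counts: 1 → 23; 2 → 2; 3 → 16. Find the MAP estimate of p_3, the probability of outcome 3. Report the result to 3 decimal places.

MAP estimate: 0.333

The posterior is Dirichlet(αᵢ + nᵢ) = Dirichlet(30, 8, 19).
For a Dirichlet(a₁,…,a_K) with all aᵢ > 1, the mode has j-th component (aⱼ − 1)/(Σaᵢ − K).
Here Σaᵢ = 57 and K = 3, so p_3 = (19 − 1)/(57 − 3) = 18/54 ≈ 0.333.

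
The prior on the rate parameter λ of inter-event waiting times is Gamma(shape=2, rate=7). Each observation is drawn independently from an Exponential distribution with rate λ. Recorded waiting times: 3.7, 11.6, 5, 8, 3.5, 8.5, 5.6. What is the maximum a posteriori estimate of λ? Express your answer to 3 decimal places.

λ̂_MAP = 0.151

The Exponential(rate=λ) likelihood is ∝ λ^n e^(−λΣtᵢ). Here n = 7 and Σtᵢ = 3.7 + 11.6 + 5 + 8 + 3.5 + 8.5 + 5.6 = 45.9.
Posterior ∝ λe^(−7λ) · λ^7e^(−45.9λ) = λ^8e^(−52.9λ), i.e. Gamma(9, 52.9).
Mode = (a−1)/b = 8/52.9 ≈ 0.151.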